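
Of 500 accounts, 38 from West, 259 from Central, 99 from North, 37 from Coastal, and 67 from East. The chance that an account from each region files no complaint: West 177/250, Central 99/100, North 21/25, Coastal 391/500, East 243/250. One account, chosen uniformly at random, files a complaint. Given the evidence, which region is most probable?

Taking complements, P(complaint | each) = West 0.292, Central 0.01, North 0.16, Coastal 0.218, East 0.028.
Unnormalized posteriors (prior × likelihood):
  West: 0.076 × 0.292 = 0.022192
  Central: 0.518 × 0.01 = 0.00518
  North: 0.198 × 0.16 = 0.03168
  Coastal: 0.074 × 0.218 = 0.016132
  East: 0.134 × 0.028 = 0.003752
Sum = 0.078936.
Largest term belongs to North, so North is most probable.

North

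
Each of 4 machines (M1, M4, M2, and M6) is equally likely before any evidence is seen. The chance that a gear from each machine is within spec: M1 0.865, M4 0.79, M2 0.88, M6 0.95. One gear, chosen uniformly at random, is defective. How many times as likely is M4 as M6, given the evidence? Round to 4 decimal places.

4.2000

Taking complements, P(defective | each) = M1 0.135, M4 0.21, M2 0.12, M6 0.05.
With a uniform prior (1/4 each), posterior ∝ likelihood:
  M1: 0.135
  M4: 0.21
  M2: 0.12
  M6: 0.05
Sum = 0.515.
The ratio is 0.21 / 0.05 (the normalizer cancels) = 4.2000.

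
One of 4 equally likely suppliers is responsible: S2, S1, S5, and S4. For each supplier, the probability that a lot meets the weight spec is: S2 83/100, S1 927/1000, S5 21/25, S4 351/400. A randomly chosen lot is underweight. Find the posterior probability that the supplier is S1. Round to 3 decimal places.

0.139

Taking complements, P(underweight | each) = S2 0.17, S1 0.073, S5 0.16, S4 0.1225.
With a uniform prior (1/4 each), posterior ∝ likelihood:
  S2: 0.17
  S1: 0.073
  S5: 0.16
  S4: 0.1225
Total = 0.5255.
P(S1 | evidence) = 0.073 / 0.5255 ≈ 0.139.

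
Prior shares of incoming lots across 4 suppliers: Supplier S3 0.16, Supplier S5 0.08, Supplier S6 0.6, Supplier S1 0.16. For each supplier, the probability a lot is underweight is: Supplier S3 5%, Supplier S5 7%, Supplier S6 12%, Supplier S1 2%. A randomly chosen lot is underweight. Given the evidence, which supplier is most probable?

Unnormalized posteriors (prior × likelihood):
  Supplier S3: 0.16 × 0.05 = 0.008
  Supplier S5: 0.08 × 0.07 = 0.0056
  Supplier S6: 0.6 × 0.12 = 0.072
  Supplier S1: 0.16 × 0.02 = 0.0032
Sum = 0.0888.
Largest term belongs to Supplier S6, so Supplier S6 is most probable.

Supplier S6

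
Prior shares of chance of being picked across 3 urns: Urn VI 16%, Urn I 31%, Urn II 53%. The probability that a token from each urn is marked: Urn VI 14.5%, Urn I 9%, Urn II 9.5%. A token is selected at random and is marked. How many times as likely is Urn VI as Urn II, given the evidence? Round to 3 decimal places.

0.461

Compute prior × likelihood for every hypothesis:
  Urn VI: 0.16 × 0.145 = 0.0232
  Urn I: 0.31 × 0.09 = 0.0279
  Urn II: 0.53 × 0.095 = 0.05035
Sum = 0.10145.
The ratio is 0.0232 / 0.05035 (the normalizer cancels) = 0.461.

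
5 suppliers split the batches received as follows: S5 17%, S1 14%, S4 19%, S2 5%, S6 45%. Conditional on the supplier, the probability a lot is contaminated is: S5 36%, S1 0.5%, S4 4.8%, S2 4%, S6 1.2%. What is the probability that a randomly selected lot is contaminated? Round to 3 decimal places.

Prior × likelihood for each hypothesis:
  S5: 0.17 × 0.36 = 0.0612
  S1: 0.14 × 0.005 = 0.0007
  S4: 0.19 × 0.048 = 0.00912
  S2: 0.05 × 0.04 = 0.002
  S6: 0.45 × 0.012 = 0.0054
P(contaminated) = 0.0612 + 0.0007 + 0.00912 + 0.002 + 0.0054 = 0.07842 → 0.078.

0.078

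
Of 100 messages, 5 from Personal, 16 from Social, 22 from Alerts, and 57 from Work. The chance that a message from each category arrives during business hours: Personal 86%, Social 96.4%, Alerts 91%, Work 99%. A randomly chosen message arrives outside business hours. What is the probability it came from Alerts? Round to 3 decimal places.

0.518

Taking complements, P(off-hours | each) = Personal 0.14, Social 0.036, Alerts 0.09, Work 0.01.
Prior × likelihood for each hypothesis:
  Personal: 0.05 × 0.14 = 0.007
  Social: 0.16 × 0.036 = 0.00576
  Alerts: 0.22 × 0.09 = 0.0198
  Work: 0.57 × 0.01 = 0.0057
Normalizing constant = 0.03826.
P(Alerts | evidence) = 0.0198 / 0.03826 ≈ 0.518.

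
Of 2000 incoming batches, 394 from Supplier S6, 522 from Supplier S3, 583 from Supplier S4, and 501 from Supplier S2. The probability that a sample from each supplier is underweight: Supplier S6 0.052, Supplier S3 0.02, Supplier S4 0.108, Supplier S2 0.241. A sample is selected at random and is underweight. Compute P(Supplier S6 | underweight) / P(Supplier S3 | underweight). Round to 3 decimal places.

Prior × likelihood for each hypothesis:
  Supplier S6: 0.197 × 0.052 = 0.010244
  Supplier S3: 0.261 × 0.02 = 0.00522
  Supplier S4: 0.2915 × 0.108 = 0.031482
  Supplier S2: 0.2505 × 0.241 = 0.0603705
Normalizing constant = 0.1073165.
The ratio is 0.010244 / 0.00522 (the normalizer cancels) = 1.962.

1.962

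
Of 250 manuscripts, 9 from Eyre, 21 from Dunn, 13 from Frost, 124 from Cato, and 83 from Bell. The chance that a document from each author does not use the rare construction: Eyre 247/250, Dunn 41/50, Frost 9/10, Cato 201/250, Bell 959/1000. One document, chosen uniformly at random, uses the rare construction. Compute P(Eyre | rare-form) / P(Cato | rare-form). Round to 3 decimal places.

0.004

Taking complements, P(rare-form | each) = Eyre 0.012, Dunn 0.18, Frost 0.1, Cato 0.196, Bell 0.041.
Compute prior × likelihood for every hypothesis:
  Eyre: 0.036 × 0.012 = 0.000432
  Dunn: 0.084 × 0.18 = 0.01512
  Frost: 0.052 × 0.1 = 0.0052
  Cato: 0.496 × 0.196 = 0.097216
  Bell: 0.332 × 0.041 = 0.013612
Total = 0.13158.
The ratio is 0.000432 / 0.097216 (the normalizer cancels) = 0.004.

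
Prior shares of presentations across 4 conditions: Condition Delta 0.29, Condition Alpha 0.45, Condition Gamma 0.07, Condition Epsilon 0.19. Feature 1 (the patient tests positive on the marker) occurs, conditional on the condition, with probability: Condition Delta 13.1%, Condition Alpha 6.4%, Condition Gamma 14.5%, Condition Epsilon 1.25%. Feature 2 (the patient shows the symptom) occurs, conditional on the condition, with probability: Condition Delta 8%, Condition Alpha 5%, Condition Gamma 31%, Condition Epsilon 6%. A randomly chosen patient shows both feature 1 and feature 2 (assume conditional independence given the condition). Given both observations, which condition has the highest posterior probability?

Unnormalized posteriors (prior × likelihood):
  Condition Delta: 0.29 × 0.131 × 0.08 = 0.0030392
  Condition Alpha: 0.45 × 0.064 × 0.05 = 0.00144
  Condition Gamma: 0.07 × 0.145 × 0.31 = 0.0031465
  Condition Epsilon: 0.19 × 0.0125 × 0.06 = 0.0001425
Sum = 0.0077682.
Largest term belongs to Condition Gamma, so Condition Gamma is most probable.

Condition Gamma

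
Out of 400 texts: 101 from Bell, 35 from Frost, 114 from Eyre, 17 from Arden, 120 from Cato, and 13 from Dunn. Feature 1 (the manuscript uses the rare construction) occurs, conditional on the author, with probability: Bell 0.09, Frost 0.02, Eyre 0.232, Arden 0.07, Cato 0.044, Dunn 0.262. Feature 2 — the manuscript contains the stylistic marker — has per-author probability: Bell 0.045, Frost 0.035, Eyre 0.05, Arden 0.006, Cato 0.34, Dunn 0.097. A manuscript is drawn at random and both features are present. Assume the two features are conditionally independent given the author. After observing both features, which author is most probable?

Cato

Prior × likelihood for each hypothesis:
  Bell: 0.2525 × 0.09 × 0.045 = 0.001022625
  Frost: 0.0875 × 0.02 × 0.035 = 0.00006125
  Eyre: 0.285 × 0.232 × 0.05 = 0.003306
  Arden: 0.0425 × 0.07 × 0.006 = 0.00001785
  Cato: 0.3 × 0.044 × 0.34 = 0.004488
  Dunn: 0.0325 × 0.262 × 0.097 = 0.000825955
Normalizing constant = 0.00972168.
Largest term belongs to Cato, so Cato is most probable.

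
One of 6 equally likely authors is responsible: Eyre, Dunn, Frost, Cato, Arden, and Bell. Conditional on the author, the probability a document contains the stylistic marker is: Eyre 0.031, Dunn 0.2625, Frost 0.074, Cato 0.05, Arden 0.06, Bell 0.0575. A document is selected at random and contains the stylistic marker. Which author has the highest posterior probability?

With a uniform prior (1/6 each), posterior ∝ likelihood:
  Eyre: 0.031
  Dunn: 0.2625
  Frost: 0.074
  Cato: 0.05
  Arden: 0.06
  Bell: 0.0575
Normalizing constant = 0.535.
Largest term belongs to Dunn, so Dunn is most probable.

Dunn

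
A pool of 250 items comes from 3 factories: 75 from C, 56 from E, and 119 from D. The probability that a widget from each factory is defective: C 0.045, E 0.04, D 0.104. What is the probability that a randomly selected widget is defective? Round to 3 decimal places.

Compute prior × likelihood for every hypothesis:
  C: 0.3 × 0.045 = 0.0135
  E: 0.224 × 0.04 = 0.00896
  D: 0.476 × 0.104 = 0.049504
P(defective) = 0.0135 + 0.00896 + 0.049504 = 0.071964 → 0.072.

0.072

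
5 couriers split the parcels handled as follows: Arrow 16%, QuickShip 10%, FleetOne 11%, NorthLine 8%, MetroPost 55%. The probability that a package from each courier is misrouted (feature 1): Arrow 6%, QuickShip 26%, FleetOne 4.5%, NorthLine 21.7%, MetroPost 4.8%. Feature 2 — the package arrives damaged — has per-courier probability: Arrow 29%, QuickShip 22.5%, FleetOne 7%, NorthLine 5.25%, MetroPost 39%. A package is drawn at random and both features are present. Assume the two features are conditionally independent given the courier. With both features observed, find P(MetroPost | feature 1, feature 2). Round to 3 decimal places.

By Bayes' rule, posterior ∝ prior × likelihood:
  Arrow: 0.16 × 0.06 × 0.29 = 0.002784
  QuickShip: 0.1 × 0.26 × 0.225 = 0.00585
  FleetOne: 0.11 × 0.045 × 0.07 = 0.0003465
  NorthLine: 0.08 × 0.217 × 0.0525 = 0.0009114
  MetroPost: 0.55 × 0.048 × 0.39 = 0.010296
Total = 0.0201879.
P(MetroPost | evidence) = 0.010296 / 0.0201879 ≈ 0.510.

0.510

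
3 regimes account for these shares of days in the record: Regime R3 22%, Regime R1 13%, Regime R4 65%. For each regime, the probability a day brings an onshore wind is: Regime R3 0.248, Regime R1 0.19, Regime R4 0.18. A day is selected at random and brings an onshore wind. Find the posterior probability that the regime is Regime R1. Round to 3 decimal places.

Unnormalized posteriors (prior × likelihood):
  Regime R3: 0.22 × 0.248 = 0.05456
  Regime R1: 0.13 × 0.19 = 0.0247
  Regime R4: 0.65 × 0.18 = 0.117
Normalizing constant = 0.19626.
P(Regime R1 | evidence) = 0.0247 / 0.19626 ≈ 0.126.

0.126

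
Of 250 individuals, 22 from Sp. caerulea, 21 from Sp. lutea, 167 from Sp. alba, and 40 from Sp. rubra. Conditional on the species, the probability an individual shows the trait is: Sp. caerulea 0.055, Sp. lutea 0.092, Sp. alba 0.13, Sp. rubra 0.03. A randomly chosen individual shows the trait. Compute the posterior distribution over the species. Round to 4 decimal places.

Unnormalized posteriors (prior × likelihood):
  Sp. caerulea: 0.088 × 0.055 = 0.00484
  Sp. lutea: 0.084 × 0.092 = 0.007728
  Sp. alba: 0.668 × 0.13 = 0.08684
  Sp. rubra: 0.16 × 0.03 = 0.0048
Normalizing constant = 0.104208.
P(Sp. caerulea | trait) = 0.00484/0.104208 ≈ 0.0464
P(Sp. lutea | trait) = 0.007728/0.104208 ≈ 0.0742
P(Sp. alba | trait) = 0.08684/0.104208 ≈ 0.8333
P(Sp. rubra | trait) = 0.0048/0.104208 ≈ 0.0461

Sp. caerulea 0.0464, Sp. lutea 0.0742, Sp. alba 0.8333, Sp. rubra 0.0461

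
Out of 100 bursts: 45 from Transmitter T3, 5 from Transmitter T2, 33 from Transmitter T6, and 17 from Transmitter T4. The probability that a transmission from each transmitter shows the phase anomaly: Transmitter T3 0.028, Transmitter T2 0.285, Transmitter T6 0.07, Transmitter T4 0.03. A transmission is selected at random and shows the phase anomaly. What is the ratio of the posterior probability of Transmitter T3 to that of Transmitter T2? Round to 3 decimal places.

Compute prior × likelihood for every hypothesis:
  Transmitter T3: 0.45 × 0.028 = 0.0126
  Transmitter T2: 0.05 × 0.285 = 0.01425
  Transmitter T6: 0.33 × 0.07 = 0.0231
  Transmitter T4: 0.17 × 0.03 = 0.0051
Total = 0.05505.
The ratio is 0.0126 / 0.01425 (the normalizer cancels) = 0.884.

0.884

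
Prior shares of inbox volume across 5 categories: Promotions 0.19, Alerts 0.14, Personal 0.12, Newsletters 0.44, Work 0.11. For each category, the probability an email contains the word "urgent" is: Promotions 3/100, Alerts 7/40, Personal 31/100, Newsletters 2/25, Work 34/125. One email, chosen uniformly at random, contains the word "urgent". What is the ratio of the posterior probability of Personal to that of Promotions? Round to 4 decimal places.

Prior × likelihood for each hypothesis:
  Promotions: 0.19 × 0.03 = 0.0057
  Alerts: 0.14 × 0.175 = 0.0245
  Personal: 0.12 × 0.31 = 0.0372
  Newsletters: 0.44 × 0.08 = 0.0352
  Work: 0.11 × 0.272 = 0.02992
Sum = 0.13252.
The ratio is 0.0372 / 0.0057 (the normalizer cancels) = 6.5263.

6.5263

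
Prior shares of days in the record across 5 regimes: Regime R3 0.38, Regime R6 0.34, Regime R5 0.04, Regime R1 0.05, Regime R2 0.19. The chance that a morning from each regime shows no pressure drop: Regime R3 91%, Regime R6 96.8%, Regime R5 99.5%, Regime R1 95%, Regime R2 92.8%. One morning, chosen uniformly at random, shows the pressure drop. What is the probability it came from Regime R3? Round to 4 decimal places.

Taking complements, P(drop | each) = Regime R3 0.09, Regime R6 0.032, Regime R5 0.005, Regime R1 0.05, Regime R2 0.072.
Compute prior × likelihood for every hypothesis:
  Regime R3: 0.38 × 0.09 = 0.0342
  Regime R6: 0.34 × 0.032 = 0.01088
  Regime R5: 0.04 × 0.005 = 0.0002
  Regime R1: 0.05 × 0.05 = 0.0025
  Regime R2: 0.19 × 0.072 = 0.01368
Sum = 0.06146.
P(Regime R3 | evidence) = 0.0342 / 0.06146 ≈ 0.5565.

0.5565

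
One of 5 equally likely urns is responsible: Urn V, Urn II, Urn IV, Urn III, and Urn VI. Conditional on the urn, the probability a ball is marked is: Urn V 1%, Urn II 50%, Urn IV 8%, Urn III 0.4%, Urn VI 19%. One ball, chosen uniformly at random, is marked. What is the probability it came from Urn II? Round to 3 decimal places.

Since the prior is uniform, the posterior is proportional to the likelihood:
  Urn V: 0.01
  Urn II: 0.5
  Urn IV: 0.08
  Urn III: 0.004
  Urn VI: 0.19
Sum = 0.784.
P(Urn II | evidence) = 0.5 / 0.784 ≈ 0.638.

0.638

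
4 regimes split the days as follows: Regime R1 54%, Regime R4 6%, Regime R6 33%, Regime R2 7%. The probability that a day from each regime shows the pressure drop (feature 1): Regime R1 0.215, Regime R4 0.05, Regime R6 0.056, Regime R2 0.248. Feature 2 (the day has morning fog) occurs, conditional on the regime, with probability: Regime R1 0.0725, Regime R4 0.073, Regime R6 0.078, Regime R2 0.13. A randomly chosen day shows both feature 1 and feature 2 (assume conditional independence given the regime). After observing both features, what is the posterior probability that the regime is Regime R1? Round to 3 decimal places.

Prior × likelihood for each hypothesis:
  Regime R1: 0.54 × 0.215 × 0.0725 = 0.00841725
  Regime R4: 0.06 × 0.05 × 0.073 = 0.000219
  Regime R6: 0.33 × 0.056 × 0.078 = 0.00144144
  Regime R2: 0.07 × 0.248 × 0.13 = 0.0022568
Normalizing constant = 0.01233449.
P(Regime R1 | evidence) = 0.00841725 / 0.01233449 ≈ 0.682.

0.682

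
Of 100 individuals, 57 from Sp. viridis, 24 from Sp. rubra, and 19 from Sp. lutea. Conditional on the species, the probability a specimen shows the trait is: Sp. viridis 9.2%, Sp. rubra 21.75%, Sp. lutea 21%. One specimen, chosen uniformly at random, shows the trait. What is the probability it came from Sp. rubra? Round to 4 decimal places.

Unnormalized posteriors (prior × likelihood):
  Sp. viridis: 0.57 × 0.092 = 0.05244
  Sp. rubra: 0.24 × 0.2175 = 0.0522
  Sp. lutea: 0.19 × 0.21 = 0.0399
Normalizing constant = 0.14454.
P(Sp. rubra | evidence) = 0.0522 / 0.14454 ≈ 0.3611.

0.3611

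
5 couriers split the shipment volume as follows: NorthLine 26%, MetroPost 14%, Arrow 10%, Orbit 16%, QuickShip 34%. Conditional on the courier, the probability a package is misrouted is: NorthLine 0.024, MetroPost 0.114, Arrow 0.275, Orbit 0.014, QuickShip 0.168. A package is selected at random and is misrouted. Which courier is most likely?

QuickShip

Compute prior × likelihood for every hypothesis:
  NorthLine: 0.26 × 0.024 = 0.00624
  MetroPost: 0.14 × 0.114 = 0.01596
  Arrow: 0.1 × 0.275 = 0.0275
  Orbit: 0.16 × 0.014 = 0.00224
  QuickShip: 0.34 × 0.168 = 0.05712
Total = 0.10906.
Largest term belongs to QuickShip, so QuickShip is most probable.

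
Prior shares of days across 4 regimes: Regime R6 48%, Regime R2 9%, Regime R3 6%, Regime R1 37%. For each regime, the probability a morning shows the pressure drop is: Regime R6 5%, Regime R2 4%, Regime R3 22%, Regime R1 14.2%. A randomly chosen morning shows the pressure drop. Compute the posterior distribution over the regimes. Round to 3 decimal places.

Regime R6 0.257, Regime R2 0.039, Regime R3 0.141, Regime R1 0.563

By Bayes' rule, posterior ∝ prior × likelihood:
  Regime R6: 0.48 × 0.05 = 0.024
  Regime R2: 0.09 × 0.04 = 0.0036
  Regime R3: 0.06 × 0.22 = 0.0132
  Regime R1: 0.37 × 0.142 = 0.05254
Normalizing constant = 0.09334.
P(Regime R6 | drop) = 0.024/0.09334 ≈ 0.257
P(Regime R2 | drop) = 0.0036/0.09334 ≈ 0.039
P(Regime R3 | drop) = 0.0132/0.09334 ≈ 0.141
P(Regime R1 | drop) = 0.05254/0.09334 ≈ 0.563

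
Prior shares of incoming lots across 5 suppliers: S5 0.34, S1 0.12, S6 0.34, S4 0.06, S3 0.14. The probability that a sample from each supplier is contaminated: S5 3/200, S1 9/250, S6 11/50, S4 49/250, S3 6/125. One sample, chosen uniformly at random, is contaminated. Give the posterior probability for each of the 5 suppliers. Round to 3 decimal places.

S5 0.050, S1 0.042, S6 0.728, S4 0.115, S3 0.065

By Bayes' rule, posterior ∝ prior × likelihood:
  S5: 0.34 × 0.015 = 0.0051
  S1: 0.12 × 0.036 = 0.00432
  S6: 0.34 × 0.22 = 0.0748
  S4: 0.06 × 0.196 = 0.01176
  S3: 0.14 × 0.048 = 0.00672
Total = 0.1027.
P(S5 | contaminated) = 0.0051/0.1027 ≈ 0.050
P(S1 | contaminated) = 0.00432/0.1027 ≈ 0.042
P(S6 | contaminated) = 0.0748/0.1027 ≈ 0.728
P(S4 | contaminated) = 0.01176/0.1027 ≈ 0.115
P(S3 | contaminated) = 0.00672/0.1027 ≈ 0.065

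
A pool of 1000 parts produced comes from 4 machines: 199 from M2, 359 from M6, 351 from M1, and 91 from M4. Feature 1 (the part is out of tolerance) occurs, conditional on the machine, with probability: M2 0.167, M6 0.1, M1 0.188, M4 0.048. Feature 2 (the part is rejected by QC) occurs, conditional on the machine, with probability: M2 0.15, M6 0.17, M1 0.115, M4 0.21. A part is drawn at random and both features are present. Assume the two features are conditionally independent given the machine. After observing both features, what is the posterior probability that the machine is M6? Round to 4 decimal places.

0.3115

Compute prior × likelihood for every hypothesis:
  M2: 0.199 × 0.167 × 0.15 = 0.00498495
  M6: 0.359 × 0.1 × 0.17 = 0.006103
  M1: 0.351 × 0.188 × 0.115 = 0.00758862
  M4: 0.091 × 0.048 × 0.21 = 0.00091728
Normalizing constant = 0.01959385.
P(M6 | evidence) = 0.006103 / 0.01959385 ≈ 0.3115.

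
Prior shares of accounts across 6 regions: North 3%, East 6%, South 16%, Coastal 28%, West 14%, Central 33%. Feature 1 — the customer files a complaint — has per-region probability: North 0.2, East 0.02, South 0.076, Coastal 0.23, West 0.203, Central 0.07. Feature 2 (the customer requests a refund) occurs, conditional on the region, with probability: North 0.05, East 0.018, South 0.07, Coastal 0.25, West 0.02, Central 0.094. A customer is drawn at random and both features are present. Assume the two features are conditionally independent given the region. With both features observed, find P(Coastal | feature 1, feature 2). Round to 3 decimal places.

0.804

Unnormalized posteriors (prior × likelihood):
  North: 0.03 × 0.2 × 0.05 = 0.0003
  East: 0.06 × 0.02 × 0.018 = 0.0000216
  South: 0.16 × 0.076 × 0.07 = 0.0008512
  Coastal: 0.28 × 0.23 × 0.25 = 0.0161
  West: 0.14 × 0.203 × 0.02 = 0.0005684
  Central: 0.33 × 0.07 × 0.094 = 0.0021714
Normalizing constant = 0.0200126.
P(Coastal | evidence) = 0.0161 / 0.0200126 ≈ 0.804.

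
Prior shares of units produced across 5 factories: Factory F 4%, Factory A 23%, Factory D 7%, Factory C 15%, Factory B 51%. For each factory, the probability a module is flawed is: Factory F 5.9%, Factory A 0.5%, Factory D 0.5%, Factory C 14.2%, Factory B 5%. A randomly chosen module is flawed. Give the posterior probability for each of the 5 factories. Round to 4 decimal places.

Unnormalized posteriors (prior × likelihood):
  Factory F: 0.04 × 0.059 = 0.00236
  Factory A: 0.23 × 0.005 = 0.00115
  Factory D: 0.07 × 0.005 = 0.00035
  Factory C: 0.15 × 0.142 = 0.0213
  Factory B: 0.51 × 0.05 = 0.0255
Total = 0.05066.
P(Factory F | flawed) = 0.00236/0.05066 ≈ 0.0466
P(Factory A | flawed) = 0.00115/0.05066 ≈ 0.0227
P(Factory D | flawed) = 0.00035/0.05066 ≈ 0.0069
P(Factory C | flawed) = 0.0213/0.05066 ≈ 0.4205
P(Factory B | flawed) = 0.0255/0.05066 ≈ 0.5034

Factory F 0.0466, Factory A 0.0227, Factory D 0.0069, Factory C 0.4205, Factory B 0.5034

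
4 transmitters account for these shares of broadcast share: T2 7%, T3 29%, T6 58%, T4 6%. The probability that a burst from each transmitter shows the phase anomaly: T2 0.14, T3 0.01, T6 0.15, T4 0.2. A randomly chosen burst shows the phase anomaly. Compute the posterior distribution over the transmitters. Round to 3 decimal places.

T2 0.088, T3 0.026, T6 0.779, T4 0.107

By Bayes' rule, posterior ∝ prior × likelihood:
  T2: 0.07 × 0.14 = 0.0098
  T3: 0.29 × 0.01 = 0.0029
  T6: 0.58 × 0.15 = 0.087
  T4: 0.06 × 0.2 = 0.012
Sum = 0.1117.
P(T2 | anomaly) = 0.0098/0.1117 ≈ 0.088
P(T3 | anomaly) = 0.0029/0.1117 ≈ 0.026
P(T6 | anomaly) = 0.087/0.1117 ≈ 0.779
P(T4 | anomaly) = 0.012/0.1117 ≈ 0.107
(Check: 0.088+0.026+0.779+0.107 = 1.000.)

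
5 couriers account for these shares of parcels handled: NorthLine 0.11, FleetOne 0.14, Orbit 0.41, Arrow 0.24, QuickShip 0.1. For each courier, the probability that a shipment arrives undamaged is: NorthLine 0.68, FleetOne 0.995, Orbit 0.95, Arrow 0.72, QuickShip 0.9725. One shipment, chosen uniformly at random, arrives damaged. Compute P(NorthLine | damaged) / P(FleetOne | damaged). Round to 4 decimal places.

Taking complements, P(damaged | each) = NorthLine 0.32, FleetOne 0.005, Orbit 0.05, Arrow 0.28, QuickShip 0.0275.
Compute prior × likelihood for every hypothesis:
  NorthLine: 0.11 × 0.32 = 0.0352
  FleetOne: 0.14 × 0.005 = 0.0007
  Orbit: 0.41 × 0.05 = 0.0205
  Arrow: 0.24 × 0.28 = 0.0672
  QuickShip: 0.1 × 0.0275 = 0.00275
Sum = 0.12635.
The ratio is 0.0352 / 0.0007 (the normalizer cancels) = 50.2857.

50.2857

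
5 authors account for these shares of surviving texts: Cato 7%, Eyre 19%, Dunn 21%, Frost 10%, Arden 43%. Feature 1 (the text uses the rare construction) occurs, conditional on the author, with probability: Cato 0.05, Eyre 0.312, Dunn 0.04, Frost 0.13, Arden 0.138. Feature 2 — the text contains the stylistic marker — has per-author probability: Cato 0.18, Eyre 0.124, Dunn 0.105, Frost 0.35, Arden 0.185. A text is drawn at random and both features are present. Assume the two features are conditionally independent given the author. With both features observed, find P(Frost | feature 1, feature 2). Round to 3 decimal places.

Unnormalized posteriors (prior × likelihood):
  Cato: 0.07 × 0.05 × 0.18 = 0.00063
  Eyre: 0.19 × 0.312 × 0.124 = 0.00735072
  Dunn: 0.21 × 0.04 × 0.105 = 0.000882
  Frost: 0.1 × 0.13 × 0.35 = 0.00455
  Arden: 0.43 × 0.138 × 0.185 = 0.0109779
Sum = 0.02439062.
P(Frost | evidence) = 0.00455 / 0.02439062 ≈ 0.187.

0.187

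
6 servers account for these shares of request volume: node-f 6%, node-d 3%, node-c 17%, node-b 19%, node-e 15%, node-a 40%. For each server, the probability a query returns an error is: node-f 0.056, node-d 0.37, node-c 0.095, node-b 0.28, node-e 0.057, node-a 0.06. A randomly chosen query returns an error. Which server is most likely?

node-b

Prior × likelihood for each hypothesis:
  node-f: 0.06 × 0.056 = 0.00336
  node-d: 0.03 × 0.37 = 0.0111
  node-c: 0.17 × 0.095 = 0.01615
  node-b: 0.19 × 0.28 = 0.0532
  node-e: 0.15 × 0.057 = 0.00855
  node-a: 0.4 × 0.06 = 0.024
Total = 0.11636.
Largest term belongs to node-b, so node-b is most probable.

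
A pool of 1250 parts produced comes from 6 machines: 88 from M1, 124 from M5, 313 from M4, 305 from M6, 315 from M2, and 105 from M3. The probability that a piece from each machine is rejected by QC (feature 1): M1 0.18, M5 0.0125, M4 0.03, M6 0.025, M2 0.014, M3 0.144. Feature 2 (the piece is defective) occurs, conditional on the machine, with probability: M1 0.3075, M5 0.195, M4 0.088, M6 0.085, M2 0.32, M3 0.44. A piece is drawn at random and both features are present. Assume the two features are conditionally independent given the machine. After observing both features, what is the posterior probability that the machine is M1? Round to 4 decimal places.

By Bayes' rule, posterior ∝ prior × likelihood:
  M1: 0.0704 × 0.18 × 0.3075 = 0.00389664
  M5: 0.0992 × 0.0125 × 0.195 = 0.0002418
  M4: 0.2504 × 0.03 × 0.088 = 0.000661056
  M6: 0.244 × 0.025 × 0.085 = 0.0005185
  M2: 0.252 × 0.014 × 0.32 = 0.00112896
  M3: 0.084 × 0.144 × 0.44 = 0.00532224
Normalizing constant = 0.011769196.
P(M1 | evidence) = 0.00389664 / 0.011769196 ≈ 0.3311.

0.3311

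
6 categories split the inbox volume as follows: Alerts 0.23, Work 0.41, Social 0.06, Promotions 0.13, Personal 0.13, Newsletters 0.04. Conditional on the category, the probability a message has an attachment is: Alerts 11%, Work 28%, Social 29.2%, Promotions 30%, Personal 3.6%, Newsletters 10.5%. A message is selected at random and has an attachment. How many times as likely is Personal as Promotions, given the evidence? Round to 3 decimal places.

0.120

By Bayes' rule, posterior ∝ prior × likelihood:
  Alerts: 0.23 × 0.11 = 0.0253
  Work: 0.41 × 0.28 = 0.1148
  Social: 0.06 × 0.292 = 0.01752
  Promotions: 0.13 × 0.3 = 0.039
  Personal: 0.13 × 0.036 = 0.00468
  Newsletters: 0.04 × 0.105 = 0.0042
Total = 0.2055.
The ratio is 0.00468 / 0.039 (the normalizer cancels) = 0.120.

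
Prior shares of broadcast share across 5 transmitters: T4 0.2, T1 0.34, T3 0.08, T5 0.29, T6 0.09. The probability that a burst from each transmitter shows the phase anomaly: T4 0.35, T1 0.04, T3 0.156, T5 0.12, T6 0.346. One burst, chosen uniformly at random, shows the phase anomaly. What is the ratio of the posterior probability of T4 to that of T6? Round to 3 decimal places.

By Bayes' rule, posterior ∝ prior × likelihood:
  T4: 0.2 × 0.35 = 0.07
  T1: 0.34 × 0.04 = 0.0136
  T3: 0.08 × 0.156 = 0.01248
  T5: 0.29 × 0.12 = 0.0348
  T6: 0.09 × 0.346 = 0.03114
Total = 0.16202.
The ratio is 0.07 / 0.03114 (the normalizer cancels) = 2.248.

2.248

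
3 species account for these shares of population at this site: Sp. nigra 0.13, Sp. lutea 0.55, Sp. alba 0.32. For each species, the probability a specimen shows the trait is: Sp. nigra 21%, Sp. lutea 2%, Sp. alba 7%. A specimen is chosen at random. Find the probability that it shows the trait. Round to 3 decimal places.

0.061

Compute prior × likelihood for every hypothesis:
  Sp. nigra: 0.13 × 0.21 = 0.0273
  Sp. lutea: 0.55 × 0.02 = 0.011
  Sp. alba: 0.32 × 0.07 = 0.0224
P(trait) = 0.0273 + 0.011 + 0.0224 = 0.0607 → 0.061.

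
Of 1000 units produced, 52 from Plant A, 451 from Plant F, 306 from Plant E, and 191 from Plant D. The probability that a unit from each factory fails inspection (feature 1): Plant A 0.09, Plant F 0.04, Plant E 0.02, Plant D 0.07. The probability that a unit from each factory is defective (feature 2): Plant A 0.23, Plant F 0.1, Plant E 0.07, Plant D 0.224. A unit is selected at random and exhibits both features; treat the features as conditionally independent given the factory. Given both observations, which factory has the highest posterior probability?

Plant D

By Bayes' rule, posterior ∝ prior × likelihood:
  Plant A: 0.052 × 0.09 × 0.23 = 0.0010764
  Plant F: 0.451 × 0.04 × 0.1 = 0.001804
  Plant E: 0.306 × 0.02 × 0.07 = 0.0004284
  Plant D: 0.191 × 0.07 × 0.224 = 0.00299488
Normalizing constant = 0.00630368.
Largest term belongs to Plant D, so Plant D is most probable.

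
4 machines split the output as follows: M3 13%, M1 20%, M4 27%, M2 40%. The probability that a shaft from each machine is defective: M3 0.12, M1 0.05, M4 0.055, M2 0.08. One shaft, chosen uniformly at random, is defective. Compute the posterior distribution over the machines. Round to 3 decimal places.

M3 0.215, M1 0.138, M4 0.205, M2 0.442

Unnormalized posteriors (prior × likelihood):
  M3: 0.13 × 0.12 = 0.0156
  M1: 0.2 × 0.05 = 0.01
  M4: 0.27 × 0.055 = 0.01485
  M2: 0.4 × 0.08 = 0.032
Total = 0.07245.
P(M3 | defective) = 0.0156/0.07245 ≈ 0.215
P(M1 | defective) = 0.01/0.07245 ≈ 0.138
P(M4 | defective) = 0.01485/0.07245 ≈ 0.205
P(M2 | defective) = 0.032/0.07245 ≈ 0.442
(Check: 0.215+0.138+0.205+0.442 = 1.000.)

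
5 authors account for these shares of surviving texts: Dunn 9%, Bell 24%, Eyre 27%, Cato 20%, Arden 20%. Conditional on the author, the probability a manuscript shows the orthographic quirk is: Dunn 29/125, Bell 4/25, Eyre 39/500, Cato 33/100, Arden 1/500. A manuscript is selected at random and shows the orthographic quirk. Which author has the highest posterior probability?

Cato

Prior × likelihood for each hypothesis:
  Dunn: 0.09 × 0.232 = 0.02088
  Bell: 0.24 × 0.16 = 0.0384
  Eyre: 0.27 × 0.078 = 0.02106
  Cato: 0.2 × 0.33 = 0.066
  Arden: 0.2 × 0.002 = 0.0004
Normalizing constant = 0.14674.
Largest term belongs to Cato, so Cato is most probable.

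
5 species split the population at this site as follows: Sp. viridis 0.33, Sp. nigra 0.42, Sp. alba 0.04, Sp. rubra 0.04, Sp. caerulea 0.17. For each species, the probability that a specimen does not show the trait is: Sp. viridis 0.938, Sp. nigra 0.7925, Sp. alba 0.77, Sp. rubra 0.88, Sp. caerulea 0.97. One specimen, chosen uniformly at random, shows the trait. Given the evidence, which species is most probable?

Taking complements, P(trait | each) = Sp. viridis 0.062, Sp. nigra 0.2075, Sp. alba 0.23, Sp. rubra 0.12, Sp. caerulea 0.03.
By Bayes' rule, posterior ∝ prior × likelihood:
  Sp. viridis: 0.33 × 0.062 = 0.02046
  Sp. nigra: 0.42 × 0.2075 = 0.08715
  Sp. alba: 0.04 × 0.23 = 0.0092
  Sp. rubra: 0.04 × 0.12 = 0.0048
  Sp. caerulea: 0.17 × 0.03 = 0.0051
Sum = 0.12671.
Largest term belongs to Sp. nigra, so Sp. nigra is most probable.

Sp. nigra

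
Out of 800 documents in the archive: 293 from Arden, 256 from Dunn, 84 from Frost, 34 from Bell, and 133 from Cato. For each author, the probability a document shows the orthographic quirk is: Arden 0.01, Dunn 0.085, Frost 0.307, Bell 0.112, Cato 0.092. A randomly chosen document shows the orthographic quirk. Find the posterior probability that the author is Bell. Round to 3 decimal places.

Unnormalized posteriors (prior × likelihood):
  Arden: 0.36625 × 0.01 = 0.0036625
  Dunn: 0.32 × 0.085 = 0.0272
  Frost: 0.105 × 0.307 = 0.032235
  Bell: 0.0425 × 0.112 = 0.00476
  Cato: 0.16625 × 0.092 = 0.015295
Total = 0.0831525.
P(Bell | evidence) = 0.00476 / 0.0831525 ≈ 0.057.

0.057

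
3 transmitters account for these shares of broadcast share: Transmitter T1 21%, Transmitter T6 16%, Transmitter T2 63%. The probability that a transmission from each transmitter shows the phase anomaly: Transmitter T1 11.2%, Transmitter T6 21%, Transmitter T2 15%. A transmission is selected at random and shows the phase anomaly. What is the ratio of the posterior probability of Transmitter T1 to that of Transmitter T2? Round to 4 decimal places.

By Bayes' rule, posterior ∝ prior × likelihood:
  Transmitter T1: 0.21 × 0.112 = 0.02352
  Transmitter T6: 0.16 × 0.21 = 0.0336
  Transmitter T2: 0.63 × 0.15 = 0.0945
Sum = 0.15162.
The ratio is 0.02352 / 0.0945 (the normalizer cancels) = 0.2489.

0.2489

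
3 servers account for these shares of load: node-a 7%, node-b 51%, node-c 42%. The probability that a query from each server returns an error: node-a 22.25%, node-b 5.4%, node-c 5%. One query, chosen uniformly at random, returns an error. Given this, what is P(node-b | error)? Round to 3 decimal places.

Compute prior × likelihood for every hypothesis:
  node-a: 0.07 × 0.2225 = 0.015575
  node-b: 0.51 × 0.054 = 0.02754
  node-c: 0.42 × 0.05 = 0.021
Normalizing constant = 0.064115.
P(node-b | evidence) = 0.02754 / 0.064115 ≈ 0.430.

0.430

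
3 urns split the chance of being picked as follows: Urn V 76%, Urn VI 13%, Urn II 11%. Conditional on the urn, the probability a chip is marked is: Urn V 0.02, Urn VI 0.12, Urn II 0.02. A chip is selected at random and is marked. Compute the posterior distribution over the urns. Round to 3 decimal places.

Compute prior × likelihood for every hypothesis:
  Urn V: 0.76 × 0.02 = 0.0152
  Urn VI: 0.13 × 0.12 = 0.0156
  Urn II: 0.11 × 0.02 = 0.0022
Normalizing constant = 0.033.
P(Urn V | marked) = 0.0152/0.033 ≈ 0.461
P(Urn VI | marked) = 0.0156/0.033 ≈ 0.473
P(Urn II | marked) = 0.0022/0.033 ≈ 0.067

Urn V 0.461, Urn VI 0.473, Urn II 0.067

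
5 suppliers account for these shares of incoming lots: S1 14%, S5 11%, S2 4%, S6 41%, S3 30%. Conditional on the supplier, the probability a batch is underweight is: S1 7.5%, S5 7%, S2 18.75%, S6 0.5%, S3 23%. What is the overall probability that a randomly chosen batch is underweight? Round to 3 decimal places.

0.097

Unnormalized posteriors (prior × likelihood):
  S1: 0.14 × 0.075 = 0.0105
  S5: 0.11 × 0.07 = 0.0077
  S2: 0.04 × 0.1875 = 0.0075
  S6: 0.41 × 0.005 = 0.00205
  S3: 0.3 × 0.23 = 0.069
P(underweight) = 0.0105 + 0.0077 + 0.0075 + 0.00205 + 0.069 = 0.09675 → 0.097.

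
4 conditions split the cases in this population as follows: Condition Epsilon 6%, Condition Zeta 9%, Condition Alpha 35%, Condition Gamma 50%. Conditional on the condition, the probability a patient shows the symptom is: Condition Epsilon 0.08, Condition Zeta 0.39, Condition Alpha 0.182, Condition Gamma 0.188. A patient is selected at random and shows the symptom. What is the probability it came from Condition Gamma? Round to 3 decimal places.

By Bayes' rule, posterior ∝ prior × likelihood:
  Condition Epsilon: 0.06 × 0.08 = 0.0048
  Condition Zeta: 0.09 × 0.39 = 0.0351
  Condition Alpha: 0.35 × 0.182 = 0.0637
  Condition Gamma: 0.5 × 0.188 = 0.094
Normalizing constant = 0.1976.
P(Condition Gamma | evidence) = 0.094 / 0.1976 ≈ 0.476.

0.476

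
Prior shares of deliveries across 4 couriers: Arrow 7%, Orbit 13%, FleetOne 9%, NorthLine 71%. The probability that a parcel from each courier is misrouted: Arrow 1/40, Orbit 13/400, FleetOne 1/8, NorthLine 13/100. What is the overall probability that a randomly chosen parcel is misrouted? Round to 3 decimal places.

Prior × likelihood for each hypothesis:
  Arrow: 0.07 × 0.025 = 0.00175
  Orbit: 0.13 × 0.0325 = 0.004225
  FleetOne: 0.09 × 0.125 = 0.01125
  NorthLine: 0.71 × 0.13 = 0.0923
P(misrouted) = 0.00175 + 0.004225 + 0.01125 + 0.0923 = 0.109525 → 0.110.

0.110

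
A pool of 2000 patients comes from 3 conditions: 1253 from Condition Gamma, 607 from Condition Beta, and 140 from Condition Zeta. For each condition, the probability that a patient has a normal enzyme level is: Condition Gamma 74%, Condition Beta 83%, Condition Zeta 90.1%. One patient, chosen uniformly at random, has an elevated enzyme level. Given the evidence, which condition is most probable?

Condition Gamma

Taking complements, P(elevated | each) = Condition Gamma 0.26, Condition Beta 0.17, Condition Zeta 0.099.
By Bayes' rule, posterior ∝ prior × likelihood:
  Condition Gamma: 0.6265 × 0.26 = 0.16289
  Condition Beta: 0.3035 × 0.17 = 0.051595
  Condition Zeta: 0.07 × 0.099 = 0.00693
Sum = 0.221415.
Largest term belongs to Condition Gamma, so Condition Gamma is most probable.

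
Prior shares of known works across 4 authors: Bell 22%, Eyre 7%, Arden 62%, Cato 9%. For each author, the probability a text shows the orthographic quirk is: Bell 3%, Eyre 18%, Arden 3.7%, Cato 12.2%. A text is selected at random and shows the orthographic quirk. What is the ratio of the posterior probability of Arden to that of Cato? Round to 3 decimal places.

Compute prior × likelihood for every hypothesis:
  Bell: 0.22 × 0.03 = 0.0066
  Eyre: 0.07 × 0.18 = 0.0126
  Arden: 0.62 × 0.037 = 0.02294
  Cato: 0.09 × 0.122 = 0.01098
Normalizing constant = 0.05312.
The ratio is 0.02294 / 0.01098 (the normalizer cancels) = 2.089.

2.089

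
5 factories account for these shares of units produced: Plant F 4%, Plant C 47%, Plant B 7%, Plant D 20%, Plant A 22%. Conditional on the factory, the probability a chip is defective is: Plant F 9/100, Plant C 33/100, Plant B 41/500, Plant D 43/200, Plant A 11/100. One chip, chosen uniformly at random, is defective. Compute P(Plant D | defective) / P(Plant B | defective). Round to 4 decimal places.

7.4913

Unnormalized posteriors (prior × likelihood):
  Plant F: 0.04 × 0.09 = 0.0036
  Plant C: 0.47 × 0.33 = 0.1551
  Plant B: 0.07 × 0.082 = 0.00574
  Plant D: 0.2 × 0.215 = 0.043
  Plant A: 0.22 × 0.11 = 0.0242
Sum = 0.23164.
The ratio is 0.043 / 0.00574 (the normalizer cancels) = 7.4913.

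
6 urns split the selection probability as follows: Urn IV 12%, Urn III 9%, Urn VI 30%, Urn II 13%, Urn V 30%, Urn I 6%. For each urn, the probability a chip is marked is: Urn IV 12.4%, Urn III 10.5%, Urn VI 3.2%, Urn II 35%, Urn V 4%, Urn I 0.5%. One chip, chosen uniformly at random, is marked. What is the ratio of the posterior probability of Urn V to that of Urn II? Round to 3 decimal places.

Prior × likelihood for each hypothesis:
  Urn IV: 0.12 × 0.124 = 0.01488
  Urn III: 0.09 × 0.105 = 0.00945
  Urn VI: 0.3 × 0.032 = 0.0096
  Urn II: 0.13 × 0.35 = 0.0455
  Urn V: 0.3 × 0.04 = 0.012
  Urn I: 0.06 × 0.005 = 0.0003
Normalizing constant = 0.09173.
The ratio is 0.012 / 0.0455 (the normalizer cancels) = 0.264.

0.264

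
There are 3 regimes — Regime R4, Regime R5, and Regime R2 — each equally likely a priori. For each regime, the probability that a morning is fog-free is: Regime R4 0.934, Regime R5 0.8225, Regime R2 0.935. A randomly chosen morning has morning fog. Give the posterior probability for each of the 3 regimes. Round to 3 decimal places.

Taking complements, P(fog | each) = Regime R4 0.066, Regime R5 0.1775, Regime R2 0.065.
With a uniform prior (1/3 each), posterior ∝ likelihood:
  Regime R4: 0.066
  Regime R5: 0.1775
  Regime R2: 0.065
Sum = 0.3085.
P(Regime R4 | fog) = 0.066/0.3085 ≈ 0.214
P(Regime R5 | fog) = 0.1775/0.3085 ≈ 0.575
P(Regime R2 | fog) = 0.065/0.3085 ≈ 0.211

Regime R4 0.214, Regime R5 0.575, Regime R2 0.211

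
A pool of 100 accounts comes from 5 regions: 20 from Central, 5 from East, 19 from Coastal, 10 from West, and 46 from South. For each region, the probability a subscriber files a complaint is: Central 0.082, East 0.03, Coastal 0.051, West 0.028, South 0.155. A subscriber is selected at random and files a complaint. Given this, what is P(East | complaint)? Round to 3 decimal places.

0.015

Prior × likelihood for each hypothesis:
  Central: 0.2 × 0.082 = 0.0164
  East: 0.05 × 0.03 = 0.0015
  Coastal: 0.19 × 0.051 = 0.00969
  West: 0.1 × 0.028 = 0.0028
  South: 0.46 × 0.155 = 0.0713
Normalizing constant = 0.10169.
P(East | evidence) = 0.0015 / 0.10169 ≈ 0.015.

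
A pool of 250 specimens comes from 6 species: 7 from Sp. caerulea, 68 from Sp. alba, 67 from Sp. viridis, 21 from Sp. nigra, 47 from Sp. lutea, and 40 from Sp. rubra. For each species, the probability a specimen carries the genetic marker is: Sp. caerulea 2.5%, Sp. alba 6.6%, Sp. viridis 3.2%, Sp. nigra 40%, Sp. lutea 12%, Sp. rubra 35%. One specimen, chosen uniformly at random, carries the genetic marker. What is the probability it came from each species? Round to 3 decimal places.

Sp. caerulea 0.005, Sp. alba 0.129, Sp. viridis 0.062, Sp. nigra 0.241, Sp. lutea 0.162, Sp. rubra 0.402

By Bayes' rule, posterior ∝ prior × likelihood:
  Sp. caerulea: 0.028 × 0.025 = 0.0007
  Sp. alba: 0.272 × 0.066 = 0.017952
  Sp. viridis: 0.268 × 0.032 = 0.008576
  Sp. nigra: 0.084 × 0.4 = 0.0336
  Sp. lutea: 0.188 × 0.12 = 0.02256
  Sp. rubra: 0.16 × 0.35 = 0.056
Total = 0.139388.
P(Sp. caerulea | marker) = 0.0007/0.139388 ≈ 0.005
P(Sp. alba | marker) = 0.017952/0.139388 ≈ 0.129
P(Sp. viridis | marker) = 0.008576/0.139388 ≈ 0.062
P(Sp. nigra | marker) = 0.0336/0.139388 ≈ 0.241
P(Sp. lutea | marker) = 0.02256/0.139388 ≈ 0.162
P(Sp. rubra | marker) = 0.056/0.139388 ≈ 0.402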